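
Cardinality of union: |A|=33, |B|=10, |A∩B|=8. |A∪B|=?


|A ∪ B| = |A| + |B| - |A ∩ B|
= 33 + 10 - 8
= 35

|A ∪ B| = 35


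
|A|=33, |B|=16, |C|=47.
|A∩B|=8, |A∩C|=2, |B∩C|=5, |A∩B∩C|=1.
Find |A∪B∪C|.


|A∪B∪C| = |A|+|B|+|C| - |A∩B|-|A∩C|-|B∩C| + |A∩B∩C|
= 33+16+47 - 8-2-5 + 1
= 96 - 15 + 1
= 82

|A ∪ B ∪ C| = 82


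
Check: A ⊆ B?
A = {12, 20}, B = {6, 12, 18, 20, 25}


A ⊆ B means every element of A is in B.
All elements of A are in B.
So A ⊆ B.

Yes, A ⊆ B


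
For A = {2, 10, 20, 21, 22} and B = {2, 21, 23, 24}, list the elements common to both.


A ∩ B = elements in both A and B
A = {2, 10, 20, 21, 22}
B = {2, 21, 23, 24}
A ∩ B = {2, 21}

A ∩ B = {2, 21}


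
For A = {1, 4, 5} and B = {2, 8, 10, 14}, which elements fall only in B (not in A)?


A = {1, 4, 5}
B = {2, 8, 10, 14}
Region: only in B (not in A)
Elements: {2, 8, 10, 14}

Elements only in B (not in A): {2, 8, 10, 14}


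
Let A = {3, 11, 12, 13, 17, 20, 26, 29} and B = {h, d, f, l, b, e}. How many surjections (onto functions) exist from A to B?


n = |A| = 8, k = |B| = 6. Surjections via inclusion-exclusion:
S(n,k) = Σ(-1)^i × C(k,i) × (k-i)^n, i=0 to k
i=0: (-1)^0×C(6,0)×6^8 = 1679616
i=1: (-1)^1×C(6,1)×5^8 = -2343750
i=2: (-1)^2×C(6,2)×4^8 = 983040
i=3: (-1)^3×C(6,3)×3^8 = -131220
i=4: (-1)^4×C(6,4)×2^8 = 3840
i=5: (-1)^5×C(6,5)×1^8 = -6
i=6: (-1)^6×C(6,6)×0^8 = 0
Total = 191520

Number of surjections = 191520


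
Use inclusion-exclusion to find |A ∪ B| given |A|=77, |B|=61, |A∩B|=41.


|A ∪ B| = |A| + |B| - |A ∩ B|
= 77 + 61 - 41
= 97

|A ∪ B| = 97


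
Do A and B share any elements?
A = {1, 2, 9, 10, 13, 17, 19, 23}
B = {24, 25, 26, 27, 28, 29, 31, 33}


Disjoint means A ∩ B = ∅.
A ∩ B = ∅
A ∩ B = ∅, so A and B are disjoint.

No — A and B share no elements (A ∩ B = ∅), so they are disjoint


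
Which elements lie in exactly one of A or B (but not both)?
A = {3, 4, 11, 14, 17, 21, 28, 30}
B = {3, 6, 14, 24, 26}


A △ B = (A \ B) ∪ (B \ A) = elements in exactly one of A or B
A \ B = {4, 11, 17, 21, 28, 30}
B \ A = {6, 24, 26}
A △ B = {4, 6, 11, 17, 21, 24, 26, 28, 30}

A △ B = {4, 6, 11, 17, 21, 24, 26, 28, 30}


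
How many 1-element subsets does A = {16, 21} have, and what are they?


|A| = 2, so A has C(2,1) = 2 subsets of size 1.
Enumerate by choosing 1 elements from A at a time:
{16}, {21}

1-element subsets (2 total): {16}, {21}


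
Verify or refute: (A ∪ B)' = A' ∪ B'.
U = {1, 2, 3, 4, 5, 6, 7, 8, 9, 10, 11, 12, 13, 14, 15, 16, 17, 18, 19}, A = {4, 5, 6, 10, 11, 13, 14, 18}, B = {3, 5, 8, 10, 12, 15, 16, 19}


LHS: A ∪ B = {3, 4, 5, 6, 8, 10, 11, 12, 13, 14, 15, 16, 18, 19}
(A ∪ B)' = U \ (A ∪ B) = {1, 2, 7, 9, 17}
A' = {1, 2, 3, 7, 8, 9, 12, 15, 16, 17, 19}, B' = {1, 2, 4, 6, 7, 9, 11, 13, 14, 17, 18}
Claimed RHS: A' ∪ B' = {1, 2, 3, 4, 6, 7, 8, 9, 11, 12, 13, 14, 15, 16, 17, 18, 19}
Identity is INVALID: LHS = {1, 2, 7, 9, 17} but the RHS claimed here equals {1, 2, 3, 4, 6, 7, 8, 9, 11, 12, 13, 14, 15, 16, 17, 18, 19}. The correct form is (A ∪ B)' = A' ∩ B'.

Identity is invalid: (A ∪ B)' = {1, 2, 7, 9, 17} but A' ∪ B' = {1, 2, 3, 4, 6, 7, 8, 9, 11, 12, 13, 14, 15, 16, 17, 18, 19}. The correct De Morgan law is (A ∪ B)' = A' ∩ B'.


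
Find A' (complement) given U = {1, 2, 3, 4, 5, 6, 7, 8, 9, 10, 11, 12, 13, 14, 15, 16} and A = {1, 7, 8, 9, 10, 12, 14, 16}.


Aᶜ = U \ A = elements in U but not in A
U = {1, 2, 3, 4, 5, 6, 7, 8, 9, 10, 11, 12, 13, 14, 15, 16}
A = {1, 7, 8, 9, 10, 12, 14, 16}
Aᶜ = {2, 3, 4, 5, 6, 11, 13, 15}

Aᶜ = {2, 3, 4, 5, 6, 11, 13, 15}


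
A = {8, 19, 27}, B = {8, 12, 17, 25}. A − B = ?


A \ B = elements in A but not in B
A = {8, 19, 27}
B = {8, 12, 17, 25}
Remove from A any elements in B
A \ B = {19, 27}

A \ B = {19, 27}


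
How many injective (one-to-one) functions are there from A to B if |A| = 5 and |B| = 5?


An injection sends each of |A| = 5 inputs to a distinct output in B.
# injections = |B|·(|B|-1)·…·(|B|-|A|+1) = 5! / (5 - 5)!
= 5 × 4 × 3 × 2 × 1
= 120

Number of injections = 120


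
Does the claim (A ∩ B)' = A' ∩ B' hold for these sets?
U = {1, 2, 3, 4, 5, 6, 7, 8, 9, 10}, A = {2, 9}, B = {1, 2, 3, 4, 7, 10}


LHS: A ∩ B = {2}
(A ∩ B)' = U \ (A ∩ B) = {1, 3, 4, 5, 6, 7, 8, 9, 10}
A' = {1, 3, 4, 5, 6, 7, 8, 10}, B' = {5, 6, 8, 9}
Claimed RHS: A' ∩ B' = {5, 6, 8}
Identity is INVALID: LHS = {1, 3, 4, 5, 6, 7, 8, 9, 10} but the RHS claimed here equals {5, 6, 8}. The correct form is (A ∩ B)' = A' ∪ B'.

Identity is invalid: (A ∩ B)' = {1, 3, 4, 5, 6, 7, 8, 9, 10} but A' ∩ B' = {5, 6, 8}. The correct De Morgan law is (A ∩ B)' = A' ∪ B'.


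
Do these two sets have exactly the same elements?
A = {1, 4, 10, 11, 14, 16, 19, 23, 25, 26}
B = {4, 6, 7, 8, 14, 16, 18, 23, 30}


Two sets are equal iff they have exactly the same elements.
A = {1, 4, 10, 11, 14, 16, 19, 23, 25, 26}
B = {4, 6, 7, 8, 14, 16, 18, 23, 30}
Differences: {1, 6, 7, 8, 10, 11, 18, 19, 25, 26, 30}
A ≠ B

No, A ≠ B


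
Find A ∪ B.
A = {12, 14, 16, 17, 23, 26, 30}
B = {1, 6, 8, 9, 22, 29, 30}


A ∪ B = all elements in A or B (or both)
A = {12, 14, 16, 17, 23, 26, 30}
B = {1, 6, 8, 9, 22, 29, 30}
A ∪ B = {1, 6, 8, 9, 12, 14, 16, 17, 22, 23, 26, 29, 30}

A ∪ B = {1, 6, 8, 9, 12, 14, 16, 17, 22, 23, 26, 29, 30}


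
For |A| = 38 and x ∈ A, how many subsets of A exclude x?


Subsets of A avoiding x are subsets of A \ {x}, which has 37 elements.
Count = 2^(n-1) = 2^37
= 137438953472

Number of subsets avoiding x = 137438953472


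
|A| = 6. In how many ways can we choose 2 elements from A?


C(n,k) = n! / (k!(n-k)!)
C(6,2) = 6! / (2!4!)
= 15

C(6,2) = 15


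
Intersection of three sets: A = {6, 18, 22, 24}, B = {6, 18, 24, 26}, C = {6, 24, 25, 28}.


A ∩ B = {6, 18, 24}
(A ∩ B) ∩ C = {6, 24}

A ∩ B ∩ C = {6, 24}


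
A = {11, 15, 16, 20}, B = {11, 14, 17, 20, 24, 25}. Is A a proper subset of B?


A ⊂ B requires: A ⊆ B AND A ≠ B.
A ⊆ B? No
A ⊄ B, so A is not a proper subset.

No, A is not a proper subset of B


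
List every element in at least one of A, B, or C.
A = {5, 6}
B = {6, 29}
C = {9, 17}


A ∪ B = {5, 6, 29}
(A ∪ B) ∪ C = {5, 6, 9, 17, 29}

A ∪ B ∪ C = {5, 6, 9, 17, 29}


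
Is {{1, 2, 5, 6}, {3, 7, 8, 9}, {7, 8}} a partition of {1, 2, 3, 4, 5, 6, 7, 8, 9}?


A partition requires: (1) non-empty parts, (2) pairwise disjoint, (3) union = U
Parts: {1, 2, 5, 6}, {3, 7, 8, 9}, {7, 8}
Union of parts: {1, 2, 3, 5, 6, 7, 8, 9}
U = {1, 2, 3, 4, 5, 6, 7, 8, 9}
All non-empty? True
Pairwise disjoint? False
Covers U? False

No, not a valid partition


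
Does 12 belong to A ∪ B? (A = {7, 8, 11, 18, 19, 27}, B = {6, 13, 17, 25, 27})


A = {7, 8, 11, 18, 19, 27}, B = {6, 13, 17, 25, 27}
A ∪ B = all elements in A or B
A ∪ B = {6, 7, 8, 11, 13, 17, 18, 19, 25, 27}
Checking if 12 ∈ A ∪ B
12 is not in A ∪ B → False

12 ∉ A ∪ B


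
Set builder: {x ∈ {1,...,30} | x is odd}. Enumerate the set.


Checking each candidate:
Condition: odd numbers in {1,...,30}
Result = {1, 3, 5, 7, 9, 11, 13, 15, 17, 19, 21, 23, 25, 27, 29}

{1, 3, 5, 7, 9, 11, 13, 15, 17, 19, 21, 23, 25, 27, 29}


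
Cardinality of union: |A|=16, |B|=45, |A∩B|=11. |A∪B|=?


|A ∪ B| = |A| + |B| - |A ∩ B|
= 16 + 45 - 11
= 50

|A ∪ B| = 50


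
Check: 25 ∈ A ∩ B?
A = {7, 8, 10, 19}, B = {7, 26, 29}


A = {7, 8, 10, 19}, B = {7, 26, 29}
A ∩ B = elements in both A and B
A ∩ B = {7}
Checking if 25 ∈ A ∩ B
25 is not in A ∩ B → False

25 ∉ A ∩ B


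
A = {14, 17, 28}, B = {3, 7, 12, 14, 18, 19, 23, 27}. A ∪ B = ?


A ∪ B = all elements in A or B (or both)
A = {14, 17, 28}
B = {3, 7, 12, 14, 18, 19, 23, 27}
A ∪ B = {3, 7, 12, 14, 17, 18, 19, 23, 27, 28}

A ∪ B = {3, 7, 12, 14, 17, 18, 19, 23, 27, 28}


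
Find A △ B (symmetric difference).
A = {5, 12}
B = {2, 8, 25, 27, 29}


A △ B = (A \ B) ∪ (B \ A) = elements in exactly one of A or B
A \ B = {5, 12}
B \ A = {2, 8, 25, 27, 29}
A △ B = {2, 5, 8, 12, 25, 27, 29}

A △ B = {2, 5, 8, 12, 25, 27, 29}


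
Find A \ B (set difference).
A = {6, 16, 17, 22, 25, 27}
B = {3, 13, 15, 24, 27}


A \ B = elements in A but not in B
A = {6, 16, 17, 22, 25, 27}
B = {3, 13, 15, 24, 27}
Remove from A any elements in B
A \ B = {6, 16, 17, 22, 25}

A \ B = {6, 16, 17, 22, 25}


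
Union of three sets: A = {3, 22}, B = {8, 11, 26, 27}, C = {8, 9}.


A ∪ B = {3, 8, 11, 22, 26, 27}
(A ∪ B) ∪ C = {3, 8, 9, 11, 22, 26, 27}

A ∪ B ∪ C = {3, 8, 9, 11, 22, 26, 27}


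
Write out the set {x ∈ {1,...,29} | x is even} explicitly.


Checking each candidate:
Condition: even numbers in {1,...,29}
Result = {2, 4, 6, 8, 10, 12, 14, 16, 18, 20, 22, 24, 26, 28}

{2, 4, 6, 8, 10, 12, 14, 16, 18, 20, 22, 24, 26, 28}


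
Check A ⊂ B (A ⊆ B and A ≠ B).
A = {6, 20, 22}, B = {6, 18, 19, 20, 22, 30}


A ⊂ B requires: A ⊆ B AND A ≠ B.
A ⊆ B? Yes
A = B? No
A ⊂ B: Yes (A is a proper subset of B)

Yes, A ⊂ B


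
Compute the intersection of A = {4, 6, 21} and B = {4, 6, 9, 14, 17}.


A ∩ B = elements in both A and B
A = {4, 6, 21}
B = {4, 6, 9, 14, 17}
A ∩ B = {4, 6}

A ∩ B = {4, 6}


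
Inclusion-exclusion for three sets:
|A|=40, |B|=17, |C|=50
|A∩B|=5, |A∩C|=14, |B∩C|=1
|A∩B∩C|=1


|A∪B∪C| = |A|+|B|+|C| - |A∩B|-|A∩C|-|B∩C| + |A∩B∩C|
= 40+17+50 - 5-14-1 + 1
= 107 - 20 + 1
= 88

|A ∪ B ∪ C| = 88


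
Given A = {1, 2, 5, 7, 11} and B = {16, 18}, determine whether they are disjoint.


Disjoint means A ∩ B = ∅.
A ∩ B = ∅
A ∩ B = ∅, so A and B are disjoint.

Yes, A and B are disjoint


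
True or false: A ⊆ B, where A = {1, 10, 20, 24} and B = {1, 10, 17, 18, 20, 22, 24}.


A ⊆ B means every element of A is in B.
All elements of A are in B.
So A ⊆ B.

Yes, A ⊆ B


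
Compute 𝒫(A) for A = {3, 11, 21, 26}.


|A| = 4, so |P(A)| = 2^4 = 16
Enumerate subsets by cardinality (0 to 4):
∅, {3}, {11}, {21}, {26}, {3, 11}, {3, 21}, {3, 26}, {11, 21}, {11, 26}, {21, 26}, {3, 11, 21}, {3, 11, 26}, {3, 21, 26}, {11, 21, 26}, {3, 11, 21, 26}

P(A) has 16 subsets: ∅, {3}, {11}, {21}, {26}, {3, 11}, {3, 21}, {3, 26}, {11, 21}, {11, 26}, {21, 26}, {3, 11, 21}, {3, 11, 26}, {3, 21, 26}, {11, 21, 26}, {3, 11, 21, 26}


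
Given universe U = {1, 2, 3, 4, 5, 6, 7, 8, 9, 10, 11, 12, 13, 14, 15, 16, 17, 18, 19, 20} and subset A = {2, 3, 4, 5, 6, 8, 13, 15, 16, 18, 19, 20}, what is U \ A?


Aᶜ = U \ A = elements in U but not in A
U = {1, 2, 3, 4, 5, 6, 7, 8, 9, 10, 11, 12, 13, 14, 15, 16, 17, 18, 19, 20}
A = {2, 3, 4, 5, 6, 8, 13, 15, 16, 18, 19, 20}
Aᶜ = {1, 7, 9, 10, 11, 12, 14, 17}

Aᶜ = {1, 7, 9, 10, 11, 12, 14, 17}


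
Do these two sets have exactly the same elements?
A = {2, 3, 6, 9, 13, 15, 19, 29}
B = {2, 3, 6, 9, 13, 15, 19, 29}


Two sets are equal iff they have exactly the same elements.
A = {2, 3, 6, 9, 13, 15, 19, 29}
B = {2, 3, 6, 9, 13, 15, 19, 29}
Same elements → A = B

Yes, A = B


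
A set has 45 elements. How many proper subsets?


Total subsets = 2^n = 2^45 = 35184372088832
Proper subsets exclude the set itself: 2^n - 1
= 35184372088832 - 1
= 35184372088831

Number of proper subsets = 35184372088831


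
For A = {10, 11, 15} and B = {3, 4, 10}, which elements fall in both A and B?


A = {10, 11, 15}
B = {3, 4, 10}
Region: in both A and B
Elements: {10}

Elements in both A and B: {10}


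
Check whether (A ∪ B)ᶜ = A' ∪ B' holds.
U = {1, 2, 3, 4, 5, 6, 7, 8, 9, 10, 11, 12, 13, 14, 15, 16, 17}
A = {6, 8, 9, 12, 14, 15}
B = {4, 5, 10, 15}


LHS: A ∪ B = {4, 5, 6, 8, 9, 10, 12, 14, 15}
(A ∪ B)' = U \ (A ∪ B) = {1, 2, 3, 7, 11, 13, 16, 17}
A' = {1, 2, 3, 4, 5, 7, 10, 11, 13, 16, 17}, B' = {1, 2, 3, 6, 7, 8, 9, 11, 12, 13, 14, 16, 17}
Claimed RHS: A' ∪ B' = {1, 2, 3, 4, 5, 6, 7, 8, 9, 10, 11, 12, 13, 14, 16, 17}
Identity is INVALID: LHS = {1, 2, 3, 7, 11, 13, 16, 17} but the RHS claimed here equals {1, 2, 3, 4, 5, 6, 7, 8, 9, 10, 11, 12, 13, 14, 16, 17}. The correct form is (A ∪ B)' = A' ∩ B'.

Identity is invalid: (A ∪ B)' = {1, 2, 3, 7, 11, 13, 16, 17} but A' ∪ B' = {1, 2, 3, 4, 5, 6, 7, 8, 9, 10, 11, 12, 13, 14, 16, 17}. The correct De Morgan law is (A ∪ B)' = A' ∩ B'.


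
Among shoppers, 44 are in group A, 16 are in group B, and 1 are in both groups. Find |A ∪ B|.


|A ∪ B| = |A| + |B| - |A ∩ B|
= 44 + 16 - 1
= 59

|A ∪ B| = 59


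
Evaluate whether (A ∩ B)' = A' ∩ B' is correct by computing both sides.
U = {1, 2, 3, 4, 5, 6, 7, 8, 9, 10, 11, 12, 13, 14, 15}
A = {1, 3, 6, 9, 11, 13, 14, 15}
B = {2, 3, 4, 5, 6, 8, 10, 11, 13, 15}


LHS: A ∩ B = {3, 6, 11, 13, 15}
(A ∩ B)' = U \ (A ∩ B) = {1, 2, 4, 5, 7, 8, 9, 10, 12, 14}
A' = {2, 4, 5, 7, 8, 10, 12}, B' = {1, 7, 9, 12, 14}
Claimed RHS: A' ∩ B' = {7, 12}
Identity is INVALID: LHS = {1, 2, 4, 5, 7, 8, 9, 10, 12, 14} but the RHS claimed here equals {7, 12}. The correct form is (A ∩ B)' = A' ∪ B'.

Identity is invalid: (A ∩ B)' = {1, 2, 4, 5, 7, 8, 9, 10, 12, 14} but A' ∩ B' = {7, 12}. The correct De Morgan law is (A ∩ B)' = A' ∪ B'.


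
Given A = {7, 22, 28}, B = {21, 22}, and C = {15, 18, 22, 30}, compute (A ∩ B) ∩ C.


A ∩ B = {22}
(A ∩ B) ∩ C = {22}

A ∩ B ∩ C = {22}


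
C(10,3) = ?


C(n,k) = n! / (k!(n-k)!)
C(10,3) = 10! / (3!7!)
= 120

C(10,3) = 120


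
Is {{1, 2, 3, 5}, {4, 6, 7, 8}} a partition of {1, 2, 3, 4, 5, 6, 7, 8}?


A partition requires: (1) non-empty parts, (2) pairwise disjoint, (3) union = U
Parts: {1, 2, 3, 5}, {4, 6, 7, 8}
Union of parts: {1, 2, 3, 4, 5, 6, 7, 8}
U = {1, 2, 3, 4, 5, 6, 7, 8}
All non-empty? True
Pairwise disjoint? True
Covers U? True

Yes, valid partition


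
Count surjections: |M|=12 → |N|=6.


n = |M| = 12, k = |N| = 6. Surjections via inclusion-exclusion:
S(n,k) = Σ(-1)^i × C(k,i) × (k-i)^n, i=0 to k
i=0: (-1)^0×C(6,0)×6^12 = 2176782336
i=1: (-1)^1×C(6,1)×5^12 = -1464843750
i=2: (-1)^2×C(6,2)×4^12 = 251658240
i=3: (-1)^3×C(6,3)×3^12 = -10628820
i=4: (-1)^4×C(6,4)×2^12 = 61440
i=5: (-1)^5×C(6,5)×1^12 = -6
i=6: (-1)^6×C(6,6)×0^12 = 0
Total = 953029440

Number of surjections = 953029440


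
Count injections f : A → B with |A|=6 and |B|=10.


An injection sends each of |A| = 6 inputs to a distinct output in B.
# injections = |B|·(|B|-1)·…·(|B|-|A|+1) = 10! / (10 - 6)!
= 10 × 9 × 8 × 7 × 6 × 5
= 151200

Number of injections = 151200


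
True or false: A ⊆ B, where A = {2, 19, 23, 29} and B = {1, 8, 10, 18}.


A ⊆ B means every element of A is in B.
Elements in A not in B: {2, 19, 23, 29}
So A ⊄ B.

No, A ⊄ B


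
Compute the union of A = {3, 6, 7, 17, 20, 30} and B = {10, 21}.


A ∪ B = all elements in A or B (or both)
A = {3, 6, 7, 17, 20, 30}
B = {10, 21}
A ∪ B = {3, 6, 7, 10, 17, 20, 21, 30}

A ∪ B = {3, 6, 7, 10, 17, 20, 21, 30}


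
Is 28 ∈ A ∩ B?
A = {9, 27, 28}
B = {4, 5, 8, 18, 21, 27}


A = {9, 27, 28}, B = {4, 5, 8, 18, 21, 27}
A ∩ B = elements in both A and B
A ∩ B = {27}
Checking if 28 ∈ A ∩ B
28 is not in A ∩ B → False

28 ∉ A ∩ B


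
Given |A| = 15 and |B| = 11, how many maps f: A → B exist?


Each of |A| = 15 inputs maps to any of |B| = 11 outputs.
# functions = |B|^|A| = 11^15
= 4177248169415651

Number of functions = 4177248169415651


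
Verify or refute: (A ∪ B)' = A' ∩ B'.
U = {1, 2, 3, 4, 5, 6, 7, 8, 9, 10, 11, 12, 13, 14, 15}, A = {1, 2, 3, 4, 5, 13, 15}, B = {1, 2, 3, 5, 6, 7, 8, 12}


LHS: A ∪ B = {1, 2, 3, 4, 5, 6, 7, 8, 12, 13, 15}
(A ∪ B)' = U \ (A ∪ B) = {9, 10, 11, 14}
A' = {6, 7, 8, 9, 10, 11, 12, 14}, B' = {4, 9, 10, 11, 13, 14, 15}
Claimed RHS: A' ∩ B' = {9, 10, 11, 14}
Identity is VALID: LHS = RHS = {9, 10, 11, 14} ✓

Identity is valid. (A ∪ B)' = A' ∩ B' = {9, 10, 11, 14}


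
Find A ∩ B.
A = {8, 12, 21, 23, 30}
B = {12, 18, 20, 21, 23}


A ∩ B = elements in both A and B
A = {8, 12, 21, 23, 30}
B = {12, 18, 20, 21, 23}
A ∩ B = {12, 21, 23}

A ∩ B = {12, 21, 23}


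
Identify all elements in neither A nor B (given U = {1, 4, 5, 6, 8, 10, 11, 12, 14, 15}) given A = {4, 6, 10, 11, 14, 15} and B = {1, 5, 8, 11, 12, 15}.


A = {4, 6, 10, 11, 14, 15}
B = {1, 5, 8, 11, 12, 15}
Region: in neither A nor B (given U = {1, 4, 5, 6, 8, 10, 11, 12, 14, 15})
Elements: ∅

Elements in neither A nor B (given U = {1, 4, 5, 6, 8, 10, 11, 12, 14, 15}): ∅


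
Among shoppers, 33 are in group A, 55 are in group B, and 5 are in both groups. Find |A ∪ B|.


|A ∪ B| = |A| + |B| - |A ∩ B|
= 33 + 55 - 5
= 83

|A ∪ B| = 83


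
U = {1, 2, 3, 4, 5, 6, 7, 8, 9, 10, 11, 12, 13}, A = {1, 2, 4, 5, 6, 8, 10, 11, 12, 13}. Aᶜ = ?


Aᶜ = U \ A = elements in U but not in A
U = {1, 2, 3, 4, 5, 6, 7, 8, 9, 10, 11, 12, 13}
A = {1, 2, 4, 5, 6, 8, 10, 11, 12, 13}
Aᶜ = {3, 7, 9}

Aᶜ = {3, 7, 9}


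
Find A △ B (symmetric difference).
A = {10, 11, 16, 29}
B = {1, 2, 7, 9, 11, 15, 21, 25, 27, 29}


A △ B = (A \ B) ∪ (B \ A) = elements in exactly one of A or B
A \ B = {10, 16}
B \ A = {1, 2, 7, 9, 15, 21, 25, 27}
A △ B = {1, 2, 7, 9, 10, 15, 16, 21, 25, 27}

A △ B = {1, 2, 7, 9, 10, 15, 16, 21, 25, 27}


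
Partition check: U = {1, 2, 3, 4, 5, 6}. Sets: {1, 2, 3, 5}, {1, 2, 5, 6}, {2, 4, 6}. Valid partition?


A partition requires: (1) non-empty parts, (2) pairwise disjoint, (3) union = U
Parts: {1, 2, 3, 5}, {1, 2, 5, 6}, {2, 4, 6}
Union of parts: {1, 2, 3, 4, 5, 6}
U = {1, 2, 3, 4, 5, 6}
All non-empty? True
Pairwise disjoint? False
Covers U? True

No, not a valid partition


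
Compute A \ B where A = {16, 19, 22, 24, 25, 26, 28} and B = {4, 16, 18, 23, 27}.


A \ B = elements in A but not in B
A = {16, 19, 22, 24, 25, 26, 28}
B = {4, 16, 18, 23, 27}
Remove from A any elements in B
A \ B = {19, 22, 24, 25, 26, 28}

A \ B = {19, 22, 24, 25, 26, 28}


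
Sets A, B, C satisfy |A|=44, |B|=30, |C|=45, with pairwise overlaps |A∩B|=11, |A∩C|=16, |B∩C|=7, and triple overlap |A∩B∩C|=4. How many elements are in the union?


|A∪B∪C| = |A|+|B|+|C| - |A∩B|-|A∩C|-|B∩C| + |A∩B∩C|
= 44+30+45 - 11-16-7 + 4
= 119 - 34 + 4
= 89

|A ∪ B ∪ C| = 89


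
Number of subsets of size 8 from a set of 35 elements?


C(n,k) = n! / (k!(n-k)!)
C(35,8) = 35! / (8!27!)
= 23535820

C(35,8) = 23535820


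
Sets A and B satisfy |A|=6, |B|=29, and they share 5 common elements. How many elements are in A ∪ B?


|A ∪ B| = |A| + |B| - |A ∩ B|
= 6 + 29 - 5
= 30

|A ∪ B| = 30


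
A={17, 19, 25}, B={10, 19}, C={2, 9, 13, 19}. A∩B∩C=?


A ∩ B = {19}
(A ∩ B) ∩ C = {19}

A ∩ B ∩ C = {19}


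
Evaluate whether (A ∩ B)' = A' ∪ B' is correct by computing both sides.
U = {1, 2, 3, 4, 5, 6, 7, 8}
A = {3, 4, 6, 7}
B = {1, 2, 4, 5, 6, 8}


LHS: A ∩ B = {4, 6}
(A ∩ B)' = U \ (A ∩ B) = {1, 2, 3, 5, 7, 8}
A' = {1, 2, 5, 8}, B' = {3, 7}
Claimed RHS: A' ∪ B' = {1, 2, 3, 5, 7, 8}
Identity is VALID: LHS = RHS = {1, 2, 3, 5, 7, 8} ✓

Identity is valid. (A ∩ B)' = A' ∪ B' = {1, 2, 3, 5, 7, 8}


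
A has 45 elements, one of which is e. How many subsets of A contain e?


Subsets of A containing e correspond to subsets of A \ {e}, which has 44 elements.
Count = 2^(n-1) = 2^44
= 17592186044416

Number of subsets containing e = 17592186044416


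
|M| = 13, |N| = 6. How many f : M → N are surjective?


n = |M| = 13, k = |N| = 6. Surjections via inclusion-exclusion:
S(n,k) = Σ(-1)^i × C(k,i) × (k-i)^n, i=0 to k
i=0: (-1)^0×C(6,0)×6^13 = 13060694016
i=1: (-1)^1×C(6,1)×5^13 = -7324218750
i=2: (-1)^2×C(6,2)×4^13 = 1006632960
i=3: (-1)^3×C(6,3)×3^13 = -31886460
i=4: (-1)^4×C(6,4)×2^13 = 122880
i=5: (-1)^5×C(6,5)×1^13 = -6
i=6: (-1)^6×C(6,6)×0^13 = 0
Total = 6711344640

Number of surjections = 6711344640


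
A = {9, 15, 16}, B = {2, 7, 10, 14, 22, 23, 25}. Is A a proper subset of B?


A ⊂ B requires: A ⊆ B AND A ≠ B.
A ⊆ B? No
A ⊄ B, so A is not a proper subset.

No, A is not a proper subset of B


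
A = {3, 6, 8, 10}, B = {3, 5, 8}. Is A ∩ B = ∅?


Disjoint means A ∩ B = ∅.
A ∩ B = {3, 8}
A ∩ B ≠ ∅, so A and B are NOT disjoint.

No, A and B are not disjoint (A ∩ B = {3, 8})


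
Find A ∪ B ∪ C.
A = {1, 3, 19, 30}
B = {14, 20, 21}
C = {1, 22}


A ∪ B = {1, 3, 14, 19, 20, 21, 30}
(A ∪ B) ∪ C = {1, 3, 14, 19, 20, 21, 22, 30}

A ∪ B ∪ C = {1, 3, 14, 19, 20, 21, 22, 30}


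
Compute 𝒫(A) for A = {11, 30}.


|A| = 2, so |P(A)| = 2^2 = 4
Enumerate subsets by cardinality (0 to 2):
∅, {11}, {30}, {11, 30}

P(A) has 4 subsets: ∅, {11}, {30}, {11, 30}


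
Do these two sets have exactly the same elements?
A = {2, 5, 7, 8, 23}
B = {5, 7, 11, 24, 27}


Two sets are equal iff they have exactly the same elements.
A = {2, 5, 7, 8, 23}
B = {5, 7, 11, 24, 27}
Differences: {2, 8, 11, 23, 24, 27}
A ≠ B

No, A ≠ B


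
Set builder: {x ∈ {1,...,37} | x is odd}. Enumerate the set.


Checking each candidate:
Condition: odd numbers in {1,...,37}
Result = {1, 3, 5, 7, 9, 11, 13, 15, 17, 19, 21, 23, 25, 27, 29, 31, 33, 35, 37}

{1, 3, 5, 7, 9, 11, 13, 15, 17, 19, 21, 23, 25, 27, 29, 31, 33, 35, 37}


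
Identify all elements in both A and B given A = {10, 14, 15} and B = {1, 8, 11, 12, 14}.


A = {10, 14, 15}
B = {1, 8, 11, 12, 14}
Region: in both A and B
Elements: {14}

Elements in both A and B: {14}


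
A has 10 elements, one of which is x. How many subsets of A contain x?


Subsets of A containing x correspond to subsets of A \ {x}, which has 9 elements.
Count = 2^(n-1) = 2^9
= 512

Number of subsets containing x = 512


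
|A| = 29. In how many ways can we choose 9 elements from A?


C(n,k) = n! / (k!(n-k)!)
C(29,9) = 29! / (9!20!)
= 10015005

C(29,9) = 10015005


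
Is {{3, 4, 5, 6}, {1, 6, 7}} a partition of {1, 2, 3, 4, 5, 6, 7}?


A partition requires: (1) non-empty parts, (2) pairwise disjoint, (3) union = U
Parts: {3, 4, 5, 6}, {1, 6, 7}
Union of parts: {1, 3, 4, 5, 6, 7}
U = {1, 2, 3, 4, 5, 6, 7}
All non-empty? True
Pairwise disjoint? False
Covers U? False

No, not a valid partition


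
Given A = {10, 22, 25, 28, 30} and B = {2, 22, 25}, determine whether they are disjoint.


Disjoint means A ∩ B = ∅.
A ∩ B = {22, 25}
A ∩ B ≠ ∅, so A and B are NOT disjoint.

No, A and B are not disjoint (A ∩ B = {22, 25})


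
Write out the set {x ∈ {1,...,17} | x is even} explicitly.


Checking each candidate:
Condition: even numbers in {1,...,17}
Result = {2, 4, 6, 8, 10, 12, 14, 16}

{2, 4, 6, 8, 10, 12, 14, 16}


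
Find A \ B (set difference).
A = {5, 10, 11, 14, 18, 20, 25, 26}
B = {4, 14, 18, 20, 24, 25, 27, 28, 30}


A \ B = elements in A but not in B
A = {5, 10, 11, 14, 18, 20, 25, 26}
B = {4, 14, 18, 20, 24, 25, 27, 28, 30}
Remove from A any elements in B
A \ B = {5, 10, 11, 26}

A \ B = {5, 10, 11, 26}


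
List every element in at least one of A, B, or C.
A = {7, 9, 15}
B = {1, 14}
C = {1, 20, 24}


A ∪ B = {1, 7, 9, 14, 15}
(A ∪ B) ∪ C = {1, 7, 9, 14, 15, 20, 24}

A ∪ B ∪ C = {1, 7, 9, 14, 15, 20, 24}


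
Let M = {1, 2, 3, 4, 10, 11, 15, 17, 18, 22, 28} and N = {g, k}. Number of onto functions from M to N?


n = |M| = 11, k = |N| = 2. Surjections via inclusion-exclusion:
S(n,k) = Σ(-1)^i × C(k,i) × (k-i)^n, i=0 to k
i=0: (-1)^0×C(2,0)×2^11 = 2048
i=1: (-1)^1×C(2,1)×1^11 = -2
i=2: (-1)^2×C(2,2)×0^11 = 0
Total = 2046

Number of surjections = 2046


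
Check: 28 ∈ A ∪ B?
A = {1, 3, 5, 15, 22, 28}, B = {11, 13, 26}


A = {1, 3, 5, 15, 22, 28}, B = {11, 13, 26}
A ∪ B = all elements in A or B
A ∪ B = {1, 3, 5, 11, 13, 15, 22, 26, 28}
Checking if 28 ∈ A ∪ B
28 is in A ∪ B → True

28 ∈ A ∪ B


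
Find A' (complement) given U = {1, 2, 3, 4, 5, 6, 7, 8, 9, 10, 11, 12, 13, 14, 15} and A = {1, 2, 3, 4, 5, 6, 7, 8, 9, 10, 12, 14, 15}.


Aᶜ = U \ A = elements in U but not in A
U = {1, 2, 3, 4, 5, 6, 7, 8, 9, 10, 11, 12, 13, 14, 15}
A = {1, 2, 3, 4, 5, 6, 7, 8, 9, 10, 12, 14, 15}
Aᶜ = {11, 13}

Aᶜ = {11, 13}


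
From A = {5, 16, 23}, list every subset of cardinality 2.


|A| = 3, so A has C(3,2) = 3 subsets of size 2.
Enumerate by choosing 2 elements from A at a time:
{5, 16}, {5, 23}, {16, 23}

2-element subsets (3 total): {5, 16}, {5, 23}, {16, 23}


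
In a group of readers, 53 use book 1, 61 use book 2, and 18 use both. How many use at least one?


|A ∪ B| = |A| + |B| - |A ∩ B|
= 53 + 61 - 18
= 96

|A ∪ B| = 96


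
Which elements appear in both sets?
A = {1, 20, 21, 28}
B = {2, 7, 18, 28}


A ∩ B = elements in both A and B
A = {1, 20, 21, 28}
B = {2, 7, 18, 28}
A ∩ B = {28}

A ∩ B = {28}


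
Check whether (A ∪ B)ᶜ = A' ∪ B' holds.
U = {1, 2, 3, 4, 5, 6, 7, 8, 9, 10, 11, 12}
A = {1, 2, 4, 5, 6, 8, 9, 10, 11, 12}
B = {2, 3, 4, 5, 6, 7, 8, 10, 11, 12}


LHS: A ∪ B = {1, 2, 3, 4, 5, 6, 7, 8, 9, 10, 11, 12}
(A ∪ B)' = U \ (A ∪ B) = ∅
A' = {3, 7}, B' = {1, 9}
Claimed RHS: A' ∪ B' = {1, 3, 7, 9}
Identity is INVALID: LHS = ∅ but the RHS claimed here equals {1, 3, 7, 9}. The correct form is (A ∪ B)' = A' ∩ B'.

Identity is invalid: (A ∪ B)' = ∅ but A' ∪ B' = {1, 3, 7, 9}. The correct De Morgan law is (A ∪ B)' = A' ∩ B'.


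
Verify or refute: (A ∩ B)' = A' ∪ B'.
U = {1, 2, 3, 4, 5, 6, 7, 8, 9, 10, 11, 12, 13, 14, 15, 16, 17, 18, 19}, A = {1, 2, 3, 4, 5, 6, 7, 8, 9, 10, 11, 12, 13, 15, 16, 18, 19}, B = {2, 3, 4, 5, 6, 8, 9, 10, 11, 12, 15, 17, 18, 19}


LHS: A ∩ B = {2, 3, 4, 5, 6, 8, 9, 10, 11, 12, 15, 18, 19}
(A ∩ B)' = U \ (A ∩ B) = {1, 7, 13, 14, 16, 17}
A' = {14, 17}, B' = {1, 7, 13, 14, 16}
Claimed RHS: A' ∪ B' = {1, 7, 13, 14, 16, 17}
Identity is VALID: LHS = RHS = {1, 7, 13, 14, 16, 17} ✓

Identity is valid. (A ∩ B)' = A' ∪ B' = {1, 7, 13, 14, 16, 17}


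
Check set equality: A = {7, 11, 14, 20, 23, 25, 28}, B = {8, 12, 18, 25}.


Two sets are equal iff they have exactly the same elements.
A = {7, 11, 14, 20, 23, 25, 28}
B = {8, 12, 18, 25}
Differences: {7, 8, 11, 12, 14, 18, 20, 23, 28}
A ≠ B

No, A ≠ B


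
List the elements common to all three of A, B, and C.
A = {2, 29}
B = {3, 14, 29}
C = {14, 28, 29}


A ∩ B = {29}
(A ∩ B) ∩ C = {29}

A ∩ B ∩ C = {29}


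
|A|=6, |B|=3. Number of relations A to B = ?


A relation from A to B is any subset of A × B.
|A × B| = 6 × 3 = 18
# relations = 2^|A × B| = 2^18 = 262144

Number of relations = 262144


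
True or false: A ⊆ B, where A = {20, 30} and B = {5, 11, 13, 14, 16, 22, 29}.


A ⊆ B means every element of A is in B.
Elements in A not in B: {20, 30}
So A ⊄ B.

No, A ⊄ B


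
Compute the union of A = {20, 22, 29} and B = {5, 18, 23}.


A ∪ B = all elements in A or B (or both)
A = {20, 22, 29}
B = {5, 18, 23}
A ∪ B = {5, 18, 20, 22, 23, 29}

A ∪ B = {5, 18, 20, 22, 23, 29}


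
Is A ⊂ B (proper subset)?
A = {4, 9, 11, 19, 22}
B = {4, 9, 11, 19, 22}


A ⊂ B requires: A ⊆ B AND A ≠ B.
A ⊆ B? Yes
A = B? Yes
A = B, so A is not a PROPER subset.

No, A is not a proper subset of B


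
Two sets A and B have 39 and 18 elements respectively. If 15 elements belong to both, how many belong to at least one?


|A ∪ B| = |A| + |B| - |A ∩ B|
= 39 + 18 - 15
= 42

|A ∪ B| = 42


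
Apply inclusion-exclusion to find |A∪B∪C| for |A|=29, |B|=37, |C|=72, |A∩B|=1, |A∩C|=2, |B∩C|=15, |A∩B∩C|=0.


|A∪B∪C| = |A|+|B|+|C| - |A∩B|-|A∩C|-|B∩C| + |A∩B∩C|
= 29+37+72 - 1-2-15 + 0
= 138 - 18 + 0
= 120

|A ∪ B ∪ C| = 120


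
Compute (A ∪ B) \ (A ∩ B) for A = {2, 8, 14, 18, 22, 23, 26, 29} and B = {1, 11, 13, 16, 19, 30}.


A △ B = (A \ B) ∪ (B \ A) = elements in exactly one of A or B
A \ B = {2, 8, 14, 18, 22, 23, 26, 29}
B \ A = {1, 11, 13, 16, 19, 30}
A △ B = {1, 2, 8, 11, 13, 14, 16, 18, 19, 22, 23, 26, 29, 30}

A △ B = {1, 2, 8, 11, 13, 14, 16, 18, 19, 22, 23, 26, 29, 30}


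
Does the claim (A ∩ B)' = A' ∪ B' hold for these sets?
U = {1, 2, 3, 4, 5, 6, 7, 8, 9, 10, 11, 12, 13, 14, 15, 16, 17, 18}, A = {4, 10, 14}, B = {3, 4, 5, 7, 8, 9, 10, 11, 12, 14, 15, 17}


LHS: A ∩ B = {4, 10, 14}
(A ∩ B)' = U \ (A ∩ B) = {1, 2, 3, 5, 6, 7, 8, 9, 11, 12, 13, 15, 16, 17, 18}
A' = {1, 2, 3, 5, 6, 7, 8, 9, 11, 12, 13, 15, 16, 17, 18}, B' = {1, 2, 6, 13, 16, 18}
Claimed RHS: A' ∪ B' = {1, 2, 3, 5, 6, 7, 8, 9, 11, 12, 13, 15, 16, 17, 18}
Identity is VALID: LHS = RHS = {1, 2, 3, 5, 6, 7, 8, 9, 11, 12, 13, 15, 16, 17, 18} ✓

Identity is valid. (A ∩ B)' = A' ∪ B' = {1, 2, 3, 5, 6, 7, 8, 9, 11, 12, 13, 15, 16, 17, 18}


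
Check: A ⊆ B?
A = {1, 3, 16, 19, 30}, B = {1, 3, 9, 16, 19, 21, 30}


A ⊆ B means every element of A is in B.
All elements of A are in B.
So A ⊆ B.

Yes, A ⊆ B


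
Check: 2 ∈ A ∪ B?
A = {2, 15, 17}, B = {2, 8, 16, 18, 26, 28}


A = {2, 15, 17}, B = {2, 8, 16, 18, 26, 28}
A ∪ B = all elements in A or B
A ∪ B = {2, 8, 15, 16, 17, 18, 26, 28}
Checking if 2 ∈ A ∪ B
2 is in A ∪ B → True

2 ∈ A ∪ B


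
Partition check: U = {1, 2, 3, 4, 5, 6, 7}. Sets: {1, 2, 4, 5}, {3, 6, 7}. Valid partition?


A partition requires: (1) non-empty parts, (2) pairwise disjoint, (3) union = U
Parts: {1, 2, 4, 5}, {3, 6, 7}
Union of parts: {1, 2, 3, 4, 5, 6, 7}
U = {1, 2, 3, 4, 5, 6, 7}
All non-empty? True
Pairwise disjoint? True
Covers U? True

Yes, valid partition


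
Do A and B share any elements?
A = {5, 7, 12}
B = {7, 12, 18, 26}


Disjoint means A ∩ B = ∅.
A ∩ B = {7, 12}
A ∩ B ≠ ∅, so A and B are NOT disjoint.

Yes — A and B share the element(s) of A ∩ B = {7, 12}, so they are not disjoint


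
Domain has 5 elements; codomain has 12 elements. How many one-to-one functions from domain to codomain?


An injection sends each of |A| = 5 inputs to a distinct output in B.
# injections = |B|·(|B|-1)·…·(|B|-|A|+1) = 12! / (12 - 5)!
= 12 × 11 × 10 × 9 × 8
= 95040

Number of injections = 95040


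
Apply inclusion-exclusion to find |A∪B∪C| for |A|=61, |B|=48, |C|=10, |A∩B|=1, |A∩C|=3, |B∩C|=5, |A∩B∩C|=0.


|A∪B∪C| = |A|+|B|+|C| - |A∩B|-|A∩C|-|B∩C| + |A∩B∩C|
= 61+48+10 - 1-3-5 + 0
= 119 - 9 + 0
= 110

|A ∪ B ∪ C| = 110


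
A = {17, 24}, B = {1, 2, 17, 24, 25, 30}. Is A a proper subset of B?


A ⊂ B requires: A ⊆ B AND A ≠ B.
A ⊆ B? Yes
A = B? No
A ⊂ B: Yes (A is a proper subset of B)

Yes, A ⊂ B


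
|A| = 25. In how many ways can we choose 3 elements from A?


C(n,k) = n! / (k!(n-k)!)
C(25,3) = 25! / (3!22!)
= 2300

C(25,3) = 2300


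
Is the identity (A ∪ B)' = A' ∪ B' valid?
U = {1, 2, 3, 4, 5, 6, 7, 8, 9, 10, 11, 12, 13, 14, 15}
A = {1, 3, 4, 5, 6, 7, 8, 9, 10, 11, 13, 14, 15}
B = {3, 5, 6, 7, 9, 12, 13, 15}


LHS: A ∪ B = {1, 3, 4, 5, 6, 7, 8, 9, 10, 11, 12, 13, 14, 15}
(A ∪ B)' = U \ (A ∪ B) = {2}
A' = {2, 12}, B' = {1, 2, 4, 8, 10, 11, 14}
Claimed RHS: A' ∪ B' = {1, 2, 4, 8, 10, 11, 12, 14}
Identity is INVALID: LHS = {2} but the RHS claimed here equals {1, 2, 4, 8, 10, 11, 12, 14}. The correct form is (A ∪ B)' = A' ∩ B'.

Identity is invalid: (A ∪ B)' = {2} but A' ∪ B' = {1, 2, 4, 8, 10, 11, 12, 14}. The correct De Morgan law is (A ∪ B)' = A' ∩ B'.


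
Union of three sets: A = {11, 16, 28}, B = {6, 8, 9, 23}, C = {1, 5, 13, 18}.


A ∪ B = {6, 8, 9, 11, 16, 23, 28}
(A ∪ B) ∪ C = {1, 5, 6, 8, 9, 11, 13, 16, 18, 23, 28}

A ∪ B ∪ C = {1, 5, 6, 8, 9, 11, 13, 16, 18, 23, 28}


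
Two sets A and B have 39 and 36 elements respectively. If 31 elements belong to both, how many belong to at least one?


|A ∪ B| = |A| + |B| - |A ∩ B|
= 39 + 36 - 31
= 44

|A ∪ B| = 44


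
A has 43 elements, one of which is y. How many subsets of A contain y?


Subsets of A containing y correspond to subsets of A \ {y}, which has 42 elements.
Count = 2^(n-1) = 2^42
= 4398046511104

Number of subsets containing y = 4398046511104


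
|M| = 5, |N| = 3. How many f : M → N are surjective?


n = |M| = 5, k = |N| = 3. Surjections via inclusion-exclusion:
S(n,k) = Σ(-1)^i × C(k,i) × (k-i)^n, i=0 to k
i=0: (-1)^0×C(3,0)×3^5 = 243
i=1: (-1)^1×C(3,1)×2^5 = -96
i=2: (-1)^2×C(3,2)×1^5 = 3
i=3: (-1)^3×C(3,3)×0^5 = 0
Total = 150

Number of surjections = 150


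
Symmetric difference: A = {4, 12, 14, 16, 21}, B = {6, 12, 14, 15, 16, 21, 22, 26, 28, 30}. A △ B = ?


A △ B = (A \ B) ∪ (B \ A) = elements in exactly one of A or B
A \ B = {4}
B \ A = {6, 15, 22, 26, 28, 30}
A △ B = {4, 6, 15, 22, 26, 28, 30}

A △ B = {4, 6, 15, 22, 26, 28, 30}


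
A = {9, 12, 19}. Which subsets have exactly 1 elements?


|A| = 3, so A has C(3,1) = 3 subsets of size 1.
Enumerate by choosing 1 elements from A at a time:
{9}, {12}, {19}

1-element subsets (3 total): {9}, {12}, {19}


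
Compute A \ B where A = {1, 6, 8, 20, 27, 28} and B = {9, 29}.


A \ B = elements in A but not in B
A = {1, 6, 8, 20, 27, 28}
B = {9, 29}
Remove from A any elements in B
A \ B = {1, 6, 8, 20, 27, 28}

A \ B = {1, 6, 8, 20, 27, 28}


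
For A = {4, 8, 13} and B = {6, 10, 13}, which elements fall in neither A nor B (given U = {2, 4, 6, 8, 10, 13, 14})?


A = {4, 8, 13}
B = {6, 10, 13}
Region: in neither A nor B (given U = {2, 4, 6, 8, 10, 13, 14})
Elements: {2, 14}

Elements in neither A nor B (given U = {2, 4, 6, 8, 10, 13, 14}): {2, 14}


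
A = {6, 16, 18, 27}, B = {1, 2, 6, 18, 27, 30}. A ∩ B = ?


A ∩ B = elements in both A and B
A = {6, 16, 18, 27}
B = {1, 2, 6, 18, 27, 30}
A ∩ B = {6, 18, 27}

A ∩ B = {6, 18, 27}


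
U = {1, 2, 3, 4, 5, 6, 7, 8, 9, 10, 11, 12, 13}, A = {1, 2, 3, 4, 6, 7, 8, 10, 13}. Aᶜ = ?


Aᶜ = U \ A = elements in U but not in A
U = {1, 2, 3, 4, 5, 6, 7, 8, 9, 10, 11, 12, 13}
A = {1, 2, 3, 4, 6, 7, 8, 10, 13}
Aᶜ = {5, 9, 11, 12}

Aᶜ = {5, 9, 11, 12}


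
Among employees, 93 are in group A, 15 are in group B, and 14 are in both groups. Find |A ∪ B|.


|A ∪ B| = |A| + |B| - |A ∩ B|
= 93 + 15 - 14
= 94

|A ∪ B| = 94


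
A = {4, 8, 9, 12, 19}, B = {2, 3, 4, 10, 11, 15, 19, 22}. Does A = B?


Two sets are equal iff they have exactly the same elements.
A = {4, 8, 9, 12, 19}
B = {2, 3, 4, 10, 11, 15, 19, 22}
Differences: {2, 3, 8, 9, 10, 11, 12, 15, 22}
A ≠ B

No, A ≠ B


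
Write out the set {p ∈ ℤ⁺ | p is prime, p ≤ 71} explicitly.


Checking each candidate:
Condition: primes ≤ 71
Result = {2, 3, 5, 7, 11, 13, 17, 19, 23, 29, 31, 37, 41, 43, 47, 53, 59, 61, 67, 71}

{2, 3, 5, 7, 11, 13, 17, 19, 23, 29, 31, 37, 41, 43, 47, 53, 59, 61, 67, 71}


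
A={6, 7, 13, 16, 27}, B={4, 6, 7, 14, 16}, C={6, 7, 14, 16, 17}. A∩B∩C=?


A ∩ B = {6, 7, 16}
(A ∩ B) ∩ C = {6, 7, 16}

A ∩ B ∩ C = {6, 7, 16}


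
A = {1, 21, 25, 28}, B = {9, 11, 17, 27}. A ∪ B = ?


A ∪ B = all elements in A or B (or both)
A = {1, 21, 25, 28}
B = {9, 11, 17, 27}
A ∪ B = {1, 9, 11, 17, 21, 25, 27, 28}

A ∪ B = {1, 9, 11, 17, 21, 25, 27, 28}


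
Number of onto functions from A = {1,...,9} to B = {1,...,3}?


n = |A| = 9, k = |B| = 3. Surjections via inclusion-exclusion:
S(n,k) = Σ(-1)^i × C(k,i) × (k-i)^n, i=0 to k
i=0: (-1)^0×C(3,0)×3^9 = 19683
i=1: (-1)^1×C(3,1)×2^9 = -1536
i=2: (-1)^2×C(3,2)×1^9 = 3
i=3: (-1)^3×C(3,3)×0^9 = 0
Total = 18150

Number of surjections = 18150


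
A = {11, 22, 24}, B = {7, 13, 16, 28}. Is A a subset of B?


A ⊆ B means every element of A is in B.
Elements in A not in B: {11, 22, 24}
So A ⊄ B.

No, A ⊄ B


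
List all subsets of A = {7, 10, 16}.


|A| = 3, so |P(A)| = 2^3 = 8
Enumerate subsets by cardinality (0 to 3):
∅, {7}, {10}, {16}, {7, 10}, {7, 16}, {10, 16}, {7, 10, 16}

P(A) has 8 subsets: ∅, {7}, {10}, {16}, {7, 10}, {7, 16}, {10, 16}, {7, 10, 16}


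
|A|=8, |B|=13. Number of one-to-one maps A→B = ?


An injection sends each of |A| = 8 inputs to a distinct output in B.
# injections = |B|·(|B|-1)·…·(|B|-|A|+1) = 13! / (13 - 8)!
= 13 × 12 × 11 × 10 × 9 × 8 × 7 × 6
= 51891840

Number of injections = 51891840


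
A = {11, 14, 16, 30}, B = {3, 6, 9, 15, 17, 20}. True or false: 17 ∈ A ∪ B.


A = {11, 14, 16, 30}, B = {3, 6, 9, 15, 17, 20}
A ∪ B = all elements in A or B
A ∪ B = {3, 6, 9, 11, 14, 15, 16, 17, 20, 30}
Checking if 17 ∈ A ∪ B
17 is in A ∪ B → True

17 ∈ A ∪ B


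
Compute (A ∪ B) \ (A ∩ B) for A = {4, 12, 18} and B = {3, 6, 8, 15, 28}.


A △ B = (A \ B) ∪ (B \ A) = elements in exactly one of A or B
A \ B = {4, 12, 18}
B \ A = {3, 6, 8, 15, 28}
A △ B = {3, 4, 6, 8, 12, 15, 18, 28}

A △ B = {3, 4, 6, 8, 12, 15, 18, 28}


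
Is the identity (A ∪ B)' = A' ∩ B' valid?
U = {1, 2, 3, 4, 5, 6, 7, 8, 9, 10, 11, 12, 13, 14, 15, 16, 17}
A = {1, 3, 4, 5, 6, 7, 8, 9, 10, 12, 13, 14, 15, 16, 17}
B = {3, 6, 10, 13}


LHS: A ∪ B = {1, 3, 4, 5, 6, 7, 8, 9, 10, 12, 13, 14, 15, 16, 17}
(A ∪ B)' = U \ (A ∪ B) = {2, 11}
A' = {2, 11}, B' = {1, 2, 4, 5, 7, 8, 9, 11, 12, 14, 15, 16, 17}
Claimed RHS: A' ∩ B' = {2, 11}
Identity is VALID: LHS = RHS = {2, 11} ✓

Identity is valid. (A ∪ B)' = A' ∩ B' = {2, 11}


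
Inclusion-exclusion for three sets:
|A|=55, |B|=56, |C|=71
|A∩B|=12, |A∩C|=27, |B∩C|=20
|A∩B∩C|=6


|A∪B∪C| = |A|+|B|+|C| - |A∩B|-|A∩C|-|B∩C| + |A∩B∩C|
= 55+56+71 - 12-27-20 + 6
= 182 - 59 + 6
= 129

|A ∪ B ∪ C| = 129


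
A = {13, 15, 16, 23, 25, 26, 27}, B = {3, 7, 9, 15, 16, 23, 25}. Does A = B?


Two sets are equal iff they have exactly the same elements.
A = {13, 15, 16, 23, 25, 26, 27}
B = {3, 7, 9, 15, 16, 23, 25}
Differences: {3, 7, 9, 13, 26, 27}
A ≠ B

No, A ≠ B


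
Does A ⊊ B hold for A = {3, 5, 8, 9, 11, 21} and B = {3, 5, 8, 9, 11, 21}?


A ⊂ B requires: A ⊆ B AND A ≠ B.
A ⊆ B? Yes
A = B? Yes
A = B, so A is not a PROPER subset.

No, A is not a proper subset of B


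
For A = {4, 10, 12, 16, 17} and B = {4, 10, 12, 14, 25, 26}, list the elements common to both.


A ∩ B = elements in both A and B
A = {4, 10, 12, 16, 17}
B = {4, 10, 12, 14, 25, 26}
A ∩ B = {4, 10, 12}

A ∩ B = {4, 10, 12}


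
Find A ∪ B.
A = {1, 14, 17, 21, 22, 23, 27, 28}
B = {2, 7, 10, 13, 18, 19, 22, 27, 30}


A ∪ B = all elements in A or B (or both)
A = {1, 14, 17, 21, 22, 23, 27, 28}
B = {2, 7, 10, 13, 18, 19, 22, 27, 30}
A ∪ B = {1, 2, 7, 10, 13, 14, 17, 18, 19, 21, 22, 23, 27, 28, 30}

A ∪ B = {1, 2, 7, 10, 13, 14, 17, 18, 19, 21, 22, 23, 27, 28, 30}


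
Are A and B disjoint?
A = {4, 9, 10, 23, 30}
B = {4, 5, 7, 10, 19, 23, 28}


Disjoint means A ∩ B = ∅.
A ∩ B = {4, 10, 23}
A ∩ B ≠ ∅, so A and B are NOT disjoint.

No, A and B are not disjoint (A ∩ B = {4, 10, 23})


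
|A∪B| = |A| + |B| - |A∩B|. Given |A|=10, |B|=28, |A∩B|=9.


|A ∪ B| = |A| + |B| - |A ∩ B|
= 10 + 28 - 9
= 29

|A ∪ B| = 29


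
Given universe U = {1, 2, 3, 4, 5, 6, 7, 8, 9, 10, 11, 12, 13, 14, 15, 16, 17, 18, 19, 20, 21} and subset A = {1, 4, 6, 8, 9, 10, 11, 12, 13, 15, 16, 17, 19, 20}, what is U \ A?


Aᶜ = U \ A = elements in U but not in A
U = {1, 2, 3, 4, 5, 6, 7, 8, 9, 10, 11, 12, 13, 14, 15, 16, 17, 18, 19, 20, 21}
A = {1, 4, 6, 8, 9, 10, 11, 12, 13, 15, 16, 17, 19, 20}
Aᶜ = {2, 3, 5, 7, 14, 18, 21}

Aᶜ = {2, 3, 5, 7, 14, 18, 21}


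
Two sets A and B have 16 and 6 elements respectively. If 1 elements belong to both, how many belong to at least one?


|A ∪ B| = |A| + |B| - |A ∩ B|
= 16 + 6 - 1
= 21

|A ∪ B| = 21


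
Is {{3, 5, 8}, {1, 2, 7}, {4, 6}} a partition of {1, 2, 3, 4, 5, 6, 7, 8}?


A partition requires: (1) non-empty parts, (2) pairwise disjoint, (3) union = U
Parts: {3, 5, 8}, {1, 2, 7}, {4, 6}
Union of parts: {1, 2, 3, 4, 5, 6, 7, 8}
U = {1, 2, 3, 4, 5, 6, 7, 8}
All non-empty? True
Pairwise disjoint? True
Covers U? True

Yes, valid partition
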